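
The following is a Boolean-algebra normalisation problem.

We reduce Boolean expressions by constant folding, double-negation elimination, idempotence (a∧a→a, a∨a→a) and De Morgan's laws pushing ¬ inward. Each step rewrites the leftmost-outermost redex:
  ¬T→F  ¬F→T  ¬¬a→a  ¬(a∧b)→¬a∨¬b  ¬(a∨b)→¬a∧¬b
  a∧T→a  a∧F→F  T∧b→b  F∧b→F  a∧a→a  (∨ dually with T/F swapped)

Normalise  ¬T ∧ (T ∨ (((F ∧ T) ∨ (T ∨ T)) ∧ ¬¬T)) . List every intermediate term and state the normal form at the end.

  start: ¬T ∧ (T ∨ (((F ∧ T) ∨ (T ∨ T)) ∧ ¬¬T))
  step 1: F ∧ (T ∨ (((F ∧ T) ∨ (T ∨ T)) ∧ ¬¬T))
  step 2: F

Answer: normal form = F  (in 2 steps)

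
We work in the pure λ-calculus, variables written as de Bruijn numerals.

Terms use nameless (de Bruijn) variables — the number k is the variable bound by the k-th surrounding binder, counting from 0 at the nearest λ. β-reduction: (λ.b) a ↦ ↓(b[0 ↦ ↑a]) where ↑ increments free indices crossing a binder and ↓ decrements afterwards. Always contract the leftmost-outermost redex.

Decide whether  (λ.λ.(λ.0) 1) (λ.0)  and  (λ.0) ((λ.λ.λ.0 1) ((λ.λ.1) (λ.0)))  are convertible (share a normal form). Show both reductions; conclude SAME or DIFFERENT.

Term A:
  start: (λ.λ.(λ.0) 1) (λ.0)
  [1] λ.(λ.0) (λ.0)
  [2] λ.λ.0

Term B:
  start: (λ.0) ((λ.λ.λ.0 1) ((λ.λ.1) (λ.0)))
  [1] (λ.λ.λ.0 1) ((λ.λ.1) (λ.0))
  [2] λ.λ.0 1

Answer: DIFFERENT — A ⇓ λ.λ.0, B ⇓ λ.λ.0 1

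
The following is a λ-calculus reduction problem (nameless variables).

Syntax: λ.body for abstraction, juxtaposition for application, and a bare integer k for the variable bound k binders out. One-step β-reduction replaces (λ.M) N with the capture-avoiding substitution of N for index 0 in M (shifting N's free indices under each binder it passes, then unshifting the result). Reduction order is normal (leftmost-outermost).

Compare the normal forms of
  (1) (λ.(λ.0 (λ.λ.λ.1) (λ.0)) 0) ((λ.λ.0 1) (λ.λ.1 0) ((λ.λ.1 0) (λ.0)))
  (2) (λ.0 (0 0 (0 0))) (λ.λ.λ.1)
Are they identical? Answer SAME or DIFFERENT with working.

Term A:
  start: (λ.(λ.0 (λ.λ.λ.1) (λ.0)) 0) ((λ.λ.0 1) (λ.λ.1 0) ((λ.λ.1 0) (λ.0)))
  →1  (λ.0 (λ.λ.λ.1) (λ.0)) ((λ.λ.0 1) (λ.λ.1 0) ((λ.λ.1 0) (λ.0)))
  →2  (λ.λ.0 1) (λ.λ.1 0) ((λ.λ.1 0) (λ.0)) (λ.λ.λ.1) (λ.0)
  →3  (λ.0 (λ.λ.1 0)) ((λ.λ.1 0) (λ.0)) (λ.λ.λ.1) (λ.0)
  →4  (λ.λ.1 0) (λ.0) (λ.λ.1 0) (λ.λ.λ.1) (λ.0)
  →5  (λ.(λ.0) 0) (λ.λ.1 0) (λ.λ.λ.1) (λ.0)
  →6  (λ.0) (λ.λ.1 0) (λ.λ.λ.1) (λ.0)
  →7  (λ.λ.1 0) (λ.λ.λ.1) (λ.0)
  →8  (λ.(λ.λ.λ.1) 0) (λ.0)
  →9  (λ.λ.λ.1) (λ.0)
  →10  λ.λ.1

Term B:
  start: (λ.0 (0 0 (0 0))) (λ.λ.λ.1)
  →1  (λ.λ.λ.1) ((λ.λ.λ.1) (λ.λ.λ.1) ((λ.λ.λ.1) (λ.λ.λ.1)))
  →2  λ.λ.1

Answer: SAME — A ⇓ λ.λ.1, B ⇓ λ.λ.1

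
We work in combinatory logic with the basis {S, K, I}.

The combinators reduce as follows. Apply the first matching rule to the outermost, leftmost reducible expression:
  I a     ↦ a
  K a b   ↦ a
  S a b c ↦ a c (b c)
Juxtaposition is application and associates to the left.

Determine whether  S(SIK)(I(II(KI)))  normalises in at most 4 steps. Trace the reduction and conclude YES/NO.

Answer: YES — reaches normal form S(SIK)(KI) in 3 ≤ 4 steps

Reduction:
  start: S(SIK)(I(II(KI)))
  →1  S(SIK)(II(KI))
  →2  S(SIK)(I(KI))
  →3  S(SIK)(KI)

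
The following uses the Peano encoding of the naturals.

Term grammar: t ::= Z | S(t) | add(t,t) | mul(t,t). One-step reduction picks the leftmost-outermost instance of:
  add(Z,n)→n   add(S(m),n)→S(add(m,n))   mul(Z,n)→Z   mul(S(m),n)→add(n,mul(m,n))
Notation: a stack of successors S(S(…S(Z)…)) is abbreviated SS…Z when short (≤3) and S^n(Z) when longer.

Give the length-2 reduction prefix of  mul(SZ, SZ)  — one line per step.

  start: mul(SZ, SZ)
  step 1: add(SZ, mul(Z, SZ))
  step 2: S(add(Z, mul(Z, SZ)))

Answer: after 2 steps: S(add(Z, mul(Z, SZ)))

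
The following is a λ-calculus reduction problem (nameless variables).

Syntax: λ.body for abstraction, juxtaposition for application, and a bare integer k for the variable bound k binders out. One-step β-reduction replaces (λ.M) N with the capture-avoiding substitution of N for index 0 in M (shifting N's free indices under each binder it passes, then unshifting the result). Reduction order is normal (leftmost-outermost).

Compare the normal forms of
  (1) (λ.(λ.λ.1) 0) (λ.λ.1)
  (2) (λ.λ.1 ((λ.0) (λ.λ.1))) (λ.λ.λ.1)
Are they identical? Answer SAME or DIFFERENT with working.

Term A:
  start: (λ.(λ.λ.1) 0) (λ.λ.1)
  step 1: (λ.λ.1) (λ.λ.1)
  step 2: λ.λ.λ.1

Term B:
  start: (λ.λ.1 ((λ.0) (λ.λ.1))) (λ.λ.λ.1)
  step 1: λ.(λ.λ.λ.1) ((λ.0) (λ.λ.1))
  step 2: λ.λ.λ.1

Answer: SAME — A ⇓ λ.λ.λ.1, B ⇓ λ.λ.λ.1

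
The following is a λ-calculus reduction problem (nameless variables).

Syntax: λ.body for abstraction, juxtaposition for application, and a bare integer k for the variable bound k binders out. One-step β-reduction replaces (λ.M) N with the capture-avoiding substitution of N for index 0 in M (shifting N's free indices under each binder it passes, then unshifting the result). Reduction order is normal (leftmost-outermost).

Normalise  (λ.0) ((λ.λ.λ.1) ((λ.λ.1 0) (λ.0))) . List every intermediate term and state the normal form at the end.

Answer: normal form = λ.λ.1  (in 2 steps)

Derivation:
  start: (λ.0) ((λ.λ.λ.1) ((λ.λ.1 0) (λ.0)))
  [1] (λ.λ.λ.1) ((λ.λ.1 0) (λ.0))
  [2] λ.λ.1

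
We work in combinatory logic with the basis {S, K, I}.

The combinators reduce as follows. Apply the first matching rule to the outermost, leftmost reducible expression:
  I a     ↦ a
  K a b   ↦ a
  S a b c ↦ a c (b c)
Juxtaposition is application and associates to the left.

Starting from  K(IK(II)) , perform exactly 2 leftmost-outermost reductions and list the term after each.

  start: K(IK(II))
  [1] K(K(II))
  [2] K(KI)

Answer: after 2 steps: K(KI)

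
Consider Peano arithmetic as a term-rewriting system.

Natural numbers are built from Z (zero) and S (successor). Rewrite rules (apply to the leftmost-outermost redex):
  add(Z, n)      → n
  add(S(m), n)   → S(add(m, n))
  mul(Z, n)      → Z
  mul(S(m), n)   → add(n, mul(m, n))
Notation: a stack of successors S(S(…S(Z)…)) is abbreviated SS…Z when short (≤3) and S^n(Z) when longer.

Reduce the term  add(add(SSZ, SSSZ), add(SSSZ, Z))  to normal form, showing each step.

Answer: normal form = S^8(Z)  (in 13 steps)

Derivation:
  start: add(add(SSZ, SSSZ), add(SSSZ, Z))
  step 1: add(S(add(SZ, SSSZ)), add(SSSZ, Z))
  step 2: S(add(add(SZ, SSSZ), add(SSSZ, Z)))
  step 3: S(add(S(add(Z, SSSZ)), add(SSSZ, Z)))
  step 4: S(S(add(add(Z, SSSZ), add(SSSZ, Z))))
  step 5: S(S(add(SSSZ, add(SSSZ, Z))))
  step 6: S(S(S(add(SSZ, add(SSSZ, Z)))))
  step 7: S(S(S(S(add(SZ, add(SSSZ, Z))))))
  step 8: S(S(S(S(S(add(Z, add(SSSZ, Z)))))))
  step 9: S(S(S(S(S(add(SSSZ, Z))))))
  step 10: S(S(S(S(S(S(add(SSZ, Z)))))))
  step 11: S(S(S(S(S(S(S(add(SZ, Z))))))))
  step 12: S(S(S(S(S(S(S(S(add(Z, Z)))))))))
  step 13: S^8(Z)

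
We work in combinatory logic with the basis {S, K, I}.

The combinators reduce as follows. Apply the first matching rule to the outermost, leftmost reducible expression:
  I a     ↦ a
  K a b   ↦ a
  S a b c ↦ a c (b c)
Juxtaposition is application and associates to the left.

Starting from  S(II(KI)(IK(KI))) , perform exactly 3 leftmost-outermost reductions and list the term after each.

Answer: after 3 steps: SI

Reduction:
  start: S(II(KI)(IK(KI)))
  →1  S(I(KI)(IK(KI)))
  →2  S(KI(IK(KI)))
  →3  SI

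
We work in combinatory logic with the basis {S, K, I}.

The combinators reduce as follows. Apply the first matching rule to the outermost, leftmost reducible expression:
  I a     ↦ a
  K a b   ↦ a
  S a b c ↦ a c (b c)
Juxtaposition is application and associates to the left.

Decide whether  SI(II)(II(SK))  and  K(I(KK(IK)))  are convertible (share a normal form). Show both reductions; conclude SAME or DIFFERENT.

Answer: DIFFERENT — A ⇓ SK(SK), B ⇓ KK

Reduction:
Term A:
  start: SI(II)(II(SK))
  →1  I(II(SK))(II(II(SK)))
  →2  II(SK)(II(II(SK)))
  →3  I(SK)(II(II(SK)))
  →4  SK(II(II(SK)))
  →5  SK(I(II(SK)))
  →6  SK(II(SK))
  →7  SK(I(SK))
  →8  SK(SK)

Term B:
  start: K(I(KK(IK)))
  →1  K(KK(IK))
  →2  KK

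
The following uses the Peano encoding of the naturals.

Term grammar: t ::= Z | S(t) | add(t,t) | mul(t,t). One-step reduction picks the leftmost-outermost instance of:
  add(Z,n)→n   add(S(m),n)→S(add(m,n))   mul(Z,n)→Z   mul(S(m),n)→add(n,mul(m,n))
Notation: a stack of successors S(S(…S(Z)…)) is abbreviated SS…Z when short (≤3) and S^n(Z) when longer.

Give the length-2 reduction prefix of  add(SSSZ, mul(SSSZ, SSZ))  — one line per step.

Answer: after 2 steps: S(S(add(SZ, mul(SSSZ, SSZ))))

Derivation:
  start: add(SSSZ, mul(SSSZ, SSZ))
  [1] S(add(SSZ, mul(SSSZ, SSZ)))
  [2] S(S(add(SZ, mul(SSSZ, SSZ))))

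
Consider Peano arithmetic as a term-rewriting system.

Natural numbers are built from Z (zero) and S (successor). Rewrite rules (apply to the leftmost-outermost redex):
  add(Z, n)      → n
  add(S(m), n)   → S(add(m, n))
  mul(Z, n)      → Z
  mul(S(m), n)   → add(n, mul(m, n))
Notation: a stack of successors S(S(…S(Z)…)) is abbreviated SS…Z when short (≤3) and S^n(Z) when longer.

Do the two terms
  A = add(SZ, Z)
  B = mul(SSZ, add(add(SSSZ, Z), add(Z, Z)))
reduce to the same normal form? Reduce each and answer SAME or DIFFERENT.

Term A:
  start: add(SZ, Z)
  [1] S(add(Z, Z))
  [2] SZ

Term B:
  start: mul(SSZ, add(add(SSSZ, Z), add(Z, Z)))
  [1] add(add(add(SSSZ, Z), add(Z, Z)), mul(SZ, add(add(SSSZ, Z), add(Z, Z))))
  [2] add(add(S(add(SSZ, Z)), add(Z, Z)), mul(SZ, add(add(SSSZ, Z), add(Z, Z))))
  [3] add(S(add(add(SSZ, Z), add(Z, Z))), mul(SZ, add(add(SSSZ, Z), add(Z, Z))))
  [4] S(add(add(add(SSZ, Z), add(Z, Z)), mul(SZ, add(add(SSSZ, Z), add(Z, Z)))))
  [5] S(add(add(S(add(SZ, Z)), add(Z, Z)), mul(SZ, add(add(SSSZ, Z), add(Z, Z)))))
  [6] S(add(S(add(add(SZ, Z), add(Z, Z))), mul(SZ, add(add(SSSZ, Z), add(Z, Z)))))
  [7] S(S(add(add(add(SZ, Z), add(Z, Z)), mul(SZ, add(add(SSSZ, Z), add(Z, Z))))))
  [8] S(S(add(add(S(add(Z, Z)), add(Z, Z)), mul(SZ, add(add(SSSZ, Z), add(Z, Z))))))
  [9] S(S(add(S(add(add(Z, Z), add(Z, Z))), mul(SZ, add(add(SSSZ, Z), add(Z, Z))))))
  [10] S(S(S(add(add(add(Z, Z), add(Z, Z)), mul(SZ, add(add(SSSZ, Z), add(Z, Z)))))))
  [11] S(S(S(add(add(Z, add(Z, Z)), mul(SZ, add(add(SSSZ, Z), add(Z, Z)))))))
  [12] S(S(S(add(add(Z, Z), mul(SZ, add(add(SSSZ, Z), add(Z, Z)))))))
  [13] S(S(S(add(Z, mul(SZ, add(add(SSSZ, Z), add(Z, Z)))))))
  [14] S(S(S(mul(SZ, add(add(SSSZ, Z), add(Z, Z))))))
  [15] S(S(S(add(add(add(SSSZ, Z), add(Z, Z)), mul(Z, add(add(SSSZ, Z), add(Z, Z)))))))
  [16] S(S(S(add(add(S(add(SSZ, Z)), add(Z, Z)), mul(Z, add(add(SSSZ, Z), add(Z, Z)))))))
  [17] S(S(S(add(S(add(add(SSZ, Z), add(Z, Z))), mul(Z, add(add(SSSZ, Z), add(Z, Z)))))))
  [18] S(S(S(S(add(add(add(SSZ, Z), add(Z, Z)), mul(Z, add(add(SSSZ, Z), add(Z, Z))))))))
  [19] S(S(S(S(add(add(S(add(SZ, Z)), add(Z, Z)), mul(Z, add(add(SSSZ, Z), add(Z, Z))))))))
  [20] S(S(S(S(add(S(add(add(SZ, Z), add(Z, Z))), mul(Z, add(add(SSSZ, Z), add(Z, Z))))))))
  [21] S(S(S(S(S(add(add(add(SZ, Z), add(Z, Z)), mul(Z, add(add(SSSZ, Z), add(Z, Z)))))))))
  [22] S(S(S(S(S(add(add(S(add(Z, Z)), add(Z, Z)), mul(Z, add(add(SSSZ, Z), add(Z, Z)))))))))
  [23] S(S(S(S(S(add(S(add(add(Z, Z), add(Z, Z))), mul(Z, add(add(SSSZ, Z), add(Z, Z)))))))))
  [24] S(S(S(S(S(S(add(add(add(Z, Z), add(Z, Z)), mul(Z, add(add(SSSZ, Z), add(Z, Z))))))))))
  [25] S(S(S(S(S(S(add(add(Z, add(Z, Z)), mul(Z, add(add(SSSZ, Z), add(Z, Z))))))))))
  [26] S(S(S(S(S(S(add(add(Z, Z), mul(Z, add(add(SSSZ, Z), add(Z, Z))))))))))
  [27] S(S(S(S(S(S(add(Z, mul(Z, add(add(SSSZ, Z), add(Z, Z))))))))))
  [28] S(S(S(S(S(S(mul(Z, add(add(SSSZ, Z), add(Z, Z)))))))))
  [29] S^6(Z)

Answer: DIFFERENT — A ⇓ SZ, B ⇓ S^6(Z)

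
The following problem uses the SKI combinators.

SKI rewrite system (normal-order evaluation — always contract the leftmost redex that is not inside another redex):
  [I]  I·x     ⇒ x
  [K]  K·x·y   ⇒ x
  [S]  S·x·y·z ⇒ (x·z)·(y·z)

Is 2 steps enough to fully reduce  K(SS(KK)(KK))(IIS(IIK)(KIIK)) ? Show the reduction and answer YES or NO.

  start: K(SS(KK)(KK))(IIS(IIK)(KIIK))
  →1  SS(KK)(KK)
  →2  S(KK)(KK(KK))

Answer: NO — after 2 steps the term is S(KK)(KK(KK)), not yet normal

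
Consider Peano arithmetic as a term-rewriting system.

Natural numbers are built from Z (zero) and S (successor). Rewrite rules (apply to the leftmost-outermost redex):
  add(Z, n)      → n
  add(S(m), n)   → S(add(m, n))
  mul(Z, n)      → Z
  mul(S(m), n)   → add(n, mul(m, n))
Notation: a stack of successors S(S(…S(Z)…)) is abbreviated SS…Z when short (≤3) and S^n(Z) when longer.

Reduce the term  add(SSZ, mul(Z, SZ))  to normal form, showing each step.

Answer: normal form = SSZ  (in 4 steps)

Reduction:
  start: add(SSZ, mul(Z, SZ))
  →1  S(add(SZ, mul(Z, SZ)))
  →2  S(S(add(Z, mul(Z, SZ))))
  →3  S(S(mul(Z, SZ)))
  →4  SSZ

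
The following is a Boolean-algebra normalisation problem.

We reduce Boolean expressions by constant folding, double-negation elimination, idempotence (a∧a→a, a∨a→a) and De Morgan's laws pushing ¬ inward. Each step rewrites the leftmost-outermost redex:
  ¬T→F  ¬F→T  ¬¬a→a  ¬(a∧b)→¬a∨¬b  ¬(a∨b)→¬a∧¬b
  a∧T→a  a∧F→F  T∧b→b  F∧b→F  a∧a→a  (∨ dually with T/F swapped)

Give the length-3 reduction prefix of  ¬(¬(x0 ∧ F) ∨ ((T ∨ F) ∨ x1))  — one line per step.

Answer: after 3 steps: F ∧ ¬((T ∨ F) ∨ x1)

Reduction:
  start: ¬(¬(x0 ∧ F) ∨ ((T ∨ F) ∨ x1))
  step 1: ¬¬(x0 ∧ F) ∧ ¬((T ∨ F) ∨ x1)
  step 2: (x0 ∧ F) ∧ ¬((T ∨ F) ∨ x1)
  step 3: F ∧ ¬((T ∨ F) ∨ x1)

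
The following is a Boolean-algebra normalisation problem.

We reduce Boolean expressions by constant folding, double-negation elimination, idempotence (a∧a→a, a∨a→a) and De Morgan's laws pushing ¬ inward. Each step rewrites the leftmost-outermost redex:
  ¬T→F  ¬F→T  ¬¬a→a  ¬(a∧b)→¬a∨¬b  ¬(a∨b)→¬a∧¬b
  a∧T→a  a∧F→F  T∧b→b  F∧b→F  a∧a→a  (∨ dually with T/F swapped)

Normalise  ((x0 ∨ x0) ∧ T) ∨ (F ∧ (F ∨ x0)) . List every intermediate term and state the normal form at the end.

Answer: normal form = x0  (in 4 steps)

Reduction:
  start: ((x0 ∨ x0) ∧ T) ∨ (F ∧ (F ∨ x0))
  [1] (x0 ∨ x0) ∨ (F ∧ (F ∨ x0))
  [2] x0 ∨ (F ∧ (F ∨ x0))
  [3] x0 ∨ F
  [4] x0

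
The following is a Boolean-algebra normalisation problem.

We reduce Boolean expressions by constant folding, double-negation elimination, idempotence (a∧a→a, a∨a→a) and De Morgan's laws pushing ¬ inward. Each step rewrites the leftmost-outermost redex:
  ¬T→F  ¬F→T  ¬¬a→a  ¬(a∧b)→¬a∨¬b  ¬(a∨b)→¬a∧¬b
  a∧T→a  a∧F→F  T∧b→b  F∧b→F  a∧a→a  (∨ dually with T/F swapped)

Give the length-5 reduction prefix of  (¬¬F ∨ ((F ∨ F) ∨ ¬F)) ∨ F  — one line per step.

  start: (¬¬F ∨ ((F ∨ F) ∨ ¬F)) ∨ F
  [1] ¬¬F ∨ ((F ∨ F) ∨ ¬F)
  [2] F ∨ ((F ∨ F) ∨ ¬F)
  [3] (F ∨ F) ∨ ¬F
  [4] F ∨ ¬F
  [5] ¬F

Answer: after 5 steps: ¬F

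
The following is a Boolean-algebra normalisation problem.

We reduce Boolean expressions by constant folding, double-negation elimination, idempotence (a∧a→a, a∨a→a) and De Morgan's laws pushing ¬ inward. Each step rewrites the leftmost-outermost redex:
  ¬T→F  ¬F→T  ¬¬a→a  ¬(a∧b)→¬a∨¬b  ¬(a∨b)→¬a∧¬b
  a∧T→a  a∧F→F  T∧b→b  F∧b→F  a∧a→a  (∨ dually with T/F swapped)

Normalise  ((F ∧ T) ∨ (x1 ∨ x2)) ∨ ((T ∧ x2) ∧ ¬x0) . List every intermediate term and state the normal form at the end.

Answer: normal form = (x1 ∨ x2) ∨ (x2 ∧ ¬x0)  (in 3 steps)

Working:
  start: ((F ∧ T) ∨ (x1 ∨ x2)) ∨ ((T ∧ x2) ∧ ¬x0)
  [1] (F ∨ (x1 ∨ x2)) ∨ ((T ∧ x2) ∧ ¬x0)
  [2] (x1 ∨ x2) ∨ ((T ∧ x2) ∧ ¬x0)
  [3] (x1 ∨ x2) ∨ (x2 ∧ ¬x0)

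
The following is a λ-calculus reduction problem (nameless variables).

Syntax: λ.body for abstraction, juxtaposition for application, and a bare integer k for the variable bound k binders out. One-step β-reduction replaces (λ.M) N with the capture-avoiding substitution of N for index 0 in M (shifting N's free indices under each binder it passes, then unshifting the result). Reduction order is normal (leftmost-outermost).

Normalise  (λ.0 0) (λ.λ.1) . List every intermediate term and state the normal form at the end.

  start: (λ.0 0) (λ.λ.1)
  [1] (λ.λ.1) (λ.λ.1)
  [2] λ.λ.λ.1

Answer: normal form = λ.λ.λ.1  (in 2 steps)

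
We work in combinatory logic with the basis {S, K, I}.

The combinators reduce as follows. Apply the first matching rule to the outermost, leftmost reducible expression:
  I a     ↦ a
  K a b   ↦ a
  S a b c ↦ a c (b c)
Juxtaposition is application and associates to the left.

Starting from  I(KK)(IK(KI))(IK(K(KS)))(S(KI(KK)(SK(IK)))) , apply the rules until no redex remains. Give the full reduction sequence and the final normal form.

  start: I(KK)(IK(KI))(IK(K(KS)))(S(KI(KK)(SK(IK))))
  [1] KK(IK(KI))(IK(K(KS)))(S(KI(KK)(SK(IK))))
  [2] K(IK(K(KS)))(S(KI(KK)(SK(IK))))
  [3] IK(K(KS))
  [4] K(K(KS))

Answer: normal form = K(K(KS))  (in 4 steps)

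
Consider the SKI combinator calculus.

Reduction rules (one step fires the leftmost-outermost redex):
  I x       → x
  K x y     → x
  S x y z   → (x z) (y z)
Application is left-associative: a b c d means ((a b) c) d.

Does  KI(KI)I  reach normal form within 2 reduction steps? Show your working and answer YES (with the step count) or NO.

Answer: YES — reaches normal form I in 2 ≤ 2 steps

Working:
  start: KI(KI)I
  step 1: II
  step 2: I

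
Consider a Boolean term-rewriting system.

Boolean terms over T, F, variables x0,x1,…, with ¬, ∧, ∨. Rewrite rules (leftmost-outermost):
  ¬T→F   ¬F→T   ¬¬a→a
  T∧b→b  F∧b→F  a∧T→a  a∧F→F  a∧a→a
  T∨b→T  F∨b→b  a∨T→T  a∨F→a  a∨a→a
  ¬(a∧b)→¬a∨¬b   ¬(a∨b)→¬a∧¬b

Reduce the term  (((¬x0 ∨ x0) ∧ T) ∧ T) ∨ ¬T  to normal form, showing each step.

  start: (((¬x0 ∨ x0) ∧ T) ∧ T) ∨ ¬T
  →1  ((¬x0 ∨ x0) ∧ T) ∨ ¬T
  →2  (¬x0 ∨ x0) ∨ ¬T
  →3  (¬x0 ∨ x0) ∨ F
  →4  ¬x0 ∨ x0

Answer: normal form = ¬x0 ∨ x0  (in 4 steps)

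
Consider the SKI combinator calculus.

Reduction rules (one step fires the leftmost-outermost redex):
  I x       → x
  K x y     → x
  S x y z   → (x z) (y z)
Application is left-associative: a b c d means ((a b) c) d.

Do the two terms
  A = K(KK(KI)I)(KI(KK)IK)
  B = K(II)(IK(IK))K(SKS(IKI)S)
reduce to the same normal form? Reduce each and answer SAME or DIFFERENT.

Term A:
  start: K(KK(KI)I)(KI(KK)IK)
  step 1: KK(KI)I
  step 2: KI

Term B:
  start: K(II)(IK(IK))K(SKS(IKI)S)
  step 1: IIK(SKS(IKI)S)
  step 2: IK(SKS(IKI)S)
  step 3: K(SKS(IKI)S)
  step 4: K(K(IKI)(S(IKI))S)
  step 5: K(IKIS)
  step 6: K(KIS)
  step 7: KI

Answer: SAME — A ⇓ KI, B ⇓ KI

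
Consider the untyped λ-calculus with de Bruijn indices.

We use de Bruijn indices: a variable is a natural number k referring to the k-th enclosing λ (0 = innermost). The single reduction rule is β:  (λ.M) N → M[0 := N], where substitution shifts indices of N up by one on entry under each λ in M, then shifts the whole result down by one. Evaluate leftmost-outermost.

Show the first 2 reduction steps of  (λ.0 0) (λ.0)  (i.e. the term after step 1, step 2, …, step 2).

  start: (λ.0 0) (λ.0)
  [1] (λ.0) (λ.0)
  [2] λ.0

Answer: after 2 steps: λ.0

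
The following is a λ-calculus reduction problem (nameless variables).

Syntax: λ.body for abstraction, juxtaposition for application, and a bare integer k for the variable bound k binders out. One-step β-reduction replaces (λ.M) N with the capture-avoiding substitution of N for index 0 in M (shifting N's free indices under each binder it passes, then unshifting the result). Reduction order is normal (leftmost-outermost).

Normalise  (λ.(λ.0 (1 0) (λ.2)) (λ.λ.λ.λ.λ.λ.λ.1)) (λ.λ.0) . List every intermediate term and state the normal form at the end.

  start: (λ.(λ.0 (1 0) (λ.2)) (λ.λ.λ.λ.λ.λ.λ.1)) (λ.λ.0)
  [1] (λ.0 ((λ.λ.0) 0) (λ.λ.λ.0)) (λ.λ.λ.λ.λ.λ.λ.1)
  [2] (λ.λ.λ.λ.λ.λ.λ.1) ((λ.λ.0) (λ.λ.λ.λ.λ.λ.λ.1)) (λ.λ.λ.0)
  [3] (λ.λ.λ.λ.λ.λ.1) (λ.λ.λ.0)
  [4] λ.λ.λ.λ.λ.1

Answer: normal form = λ.λ.λ.λ.λ.1  (in 4 steps)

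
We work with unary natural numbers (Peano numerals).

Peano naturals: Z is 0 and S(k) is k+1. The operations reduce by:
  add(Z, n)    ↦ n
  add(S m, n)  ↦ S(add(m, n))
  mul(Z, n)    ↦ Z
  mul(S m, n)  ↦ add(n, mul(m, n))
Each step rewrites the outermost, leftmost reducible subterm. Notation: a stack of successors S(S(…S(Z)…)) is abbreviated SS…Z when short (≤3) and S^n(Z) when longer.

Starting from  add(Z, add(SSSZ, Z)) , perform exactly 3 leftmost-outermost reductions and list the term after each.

  start: add(Z, add(SSSZ, Z))
  →1  add(SSSZ, Z)
  →2  S(add(SSZ, Z))
  →3  S(S(add(SZ, Z)))

Answer: after 3 steps: S(S(add(SZ, Z)))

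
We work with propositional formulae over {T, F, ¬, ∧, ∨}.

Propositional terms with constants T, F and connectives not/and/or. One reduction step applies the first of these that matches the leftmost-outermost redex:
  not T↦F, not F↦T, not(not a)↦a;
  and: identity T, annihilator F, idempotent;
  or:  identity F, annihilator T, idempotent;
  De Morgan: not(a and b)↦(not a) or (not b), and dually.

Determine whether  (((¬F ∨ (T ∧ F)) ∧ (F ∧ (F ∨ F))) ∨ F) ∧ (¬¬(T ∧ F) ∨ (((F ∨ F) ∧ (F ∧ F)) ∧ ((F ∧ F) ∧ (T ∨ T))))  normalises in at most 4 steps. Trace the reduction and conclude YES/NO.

Answer: NO — after 4 steps the term is (F ∧ (F ∨ F)) ∧ (¬¬(T ∧ F) ∨ (((F ∨ F) ∧ (F ∧ F)) ∧ ((F ∧ F) ∧ (T ∨ T)))), not yet normal

Derivation:
  start: (((¬F ∨ (T ∧ F)) ∧ (F ∧ (F ∨ F))) ∨ F) ∧ (¬¬(T ∧ F) ∨ (((F ∨ F) ∧ (F ∧ F)) ∧ ((F ∧ F) ∧ (T ∨ T))))
  step 1: ((¬F ∨ (T ∧ F)) ∧ (F ∧ (F ∨ F))) ∧ (¬¬(T ∧ F) ∨ (((F ∨ F) ∧ (F ∧ F)) ∧ ((F ∧ F) ∧ (T ∨ T))))
  step 2: ((T ∨ (T ∧ F)) ∧ (F ∧ (F ∨ F))) ∧ (¬¬(T ∧ F) ∨ (((F ∨ F) ∧ (F ∧ F)) ∧ ((F ∧ F) ∧ (T ∨ T))))
  step 3: (T ∧ (F ∧ (F ∨ F))) ∧ (¬¬(T ∧ F) ∨ (((F ∨ F) ∧ (F ∧ F)) ∧ ((F ∧ F) ∧ (T ∨ T))))
  step 4: (F ∧ (F ∨ F)) ∧ (¬¬(T ∧ F) ∨ (((F ∨ F) ∧ (F ∧ F)) ∧ ((F ∧ F) ∧ (T ∨ T))))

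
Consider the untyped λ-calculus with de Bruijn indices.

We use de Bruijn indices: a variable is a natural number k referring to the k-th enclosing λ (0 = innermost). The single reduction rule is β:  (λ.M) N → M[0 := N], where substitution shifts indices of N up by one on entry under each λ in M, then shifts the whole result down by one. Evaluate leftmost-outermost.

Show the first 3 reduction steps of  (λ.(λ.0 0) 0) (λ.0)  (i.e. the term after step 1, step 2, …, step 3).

  start: (λ.(λ.0 0) 0) (λ.0)
  →1  (λ.0 0) (λ.0)
  →2  (λ.0) (λ.0)
  →3  λ.0

Answer: after 3 steps: λ.0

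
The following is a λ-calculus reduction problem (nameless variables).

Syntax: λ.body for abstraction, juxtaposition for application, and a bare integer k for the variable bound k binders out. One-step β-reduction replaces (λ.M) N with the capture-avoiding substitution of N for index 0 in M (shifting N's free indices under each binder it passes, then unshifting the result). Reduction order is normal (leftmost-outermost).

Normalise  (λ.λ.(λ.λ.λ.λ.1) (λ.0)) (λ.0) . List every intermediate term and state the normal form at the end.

  start: (λ.λ.(λ.λ.λ.λ.1) (λ.0)) (λ.0)
  step 1: λ.(λ.λ.λ.λ.1) (λ.0)
  step 2: λ.λ.λ.λ.1

Answer: normal form = λ.λ.λ.λ.1  (in 2 steps)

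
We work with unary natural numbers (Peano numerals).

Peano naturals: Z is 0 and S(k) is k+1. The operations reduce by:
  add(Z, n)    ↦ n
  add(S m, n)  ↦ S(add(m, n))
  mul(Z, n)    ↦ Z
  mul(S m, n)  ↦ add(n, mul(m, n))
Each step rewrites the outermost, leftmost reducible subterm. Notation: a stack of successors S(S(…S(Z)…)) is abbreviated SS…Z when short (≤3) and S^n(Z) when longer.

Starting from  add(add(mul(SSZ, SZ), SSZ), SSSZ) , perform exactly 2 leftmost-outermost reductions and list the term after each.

Answer: after 2 steps: add(add(S(add(Z, mul(SZ, SZ))), SSZ), SSSZ)

Derivation:
  start: add(add(mul(SSZ, SZ), SSZ), SSSZ)
  [1] add(add(add(SZ, mul(SZ, SZ)), SSZ), SSSZ)
  [2] add(add(S(add(Z, mul(SZ, SZ))), SSZ), SSSZ)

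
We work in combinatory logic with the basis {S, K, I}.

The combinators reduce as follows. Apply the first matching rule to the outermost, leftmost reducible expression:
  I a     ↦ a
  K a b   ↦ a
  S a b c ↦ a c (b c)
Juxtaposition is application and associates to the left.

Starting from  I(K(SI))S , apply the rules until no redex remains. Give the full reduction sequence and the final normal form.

  start: I(K(SI))S
  [1] K(SI)S
  [2] SI

Answer: normal form = SI  (in 2 steps)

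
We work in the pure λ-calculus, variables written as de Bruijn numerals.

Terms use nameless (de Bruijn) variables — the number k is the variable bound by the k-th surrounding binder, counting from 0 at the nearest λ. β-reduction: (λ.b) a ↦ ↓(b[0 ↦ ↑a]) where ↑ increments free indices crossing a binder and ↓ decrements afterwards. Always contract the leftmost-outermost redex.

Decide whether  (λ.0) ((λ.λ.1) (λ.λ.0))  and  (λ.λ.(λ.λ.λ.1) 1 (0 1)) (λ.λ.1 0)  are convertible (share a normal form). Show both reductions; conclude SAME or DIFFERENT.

Answer: DIFFERENT — A ⇓ λ.λ.λ.0, B ⇓ λ.λ.1 (λ.λ.1 0)

Working:
Term A:
  start: (λ.0) ((λ.λ.1) (λ.λ.0))
  [1] (λ.λ.1) (λ.λ.0)
  [2] λ.λ.λ.0

Term B:
  start: (λ.λ.(λ.λ.λ.1) 1 (0 1)) (λ.λ.1 0)
  [1] λ.(λ.λ.λ.1) (λ.λ.1 0) (0 (λ.λ.1 0))
  [2] λ.(λ.λ.1) (0 (λ.λ.1 0))
  [3] λ.λ.1 (λ.λ.1 0)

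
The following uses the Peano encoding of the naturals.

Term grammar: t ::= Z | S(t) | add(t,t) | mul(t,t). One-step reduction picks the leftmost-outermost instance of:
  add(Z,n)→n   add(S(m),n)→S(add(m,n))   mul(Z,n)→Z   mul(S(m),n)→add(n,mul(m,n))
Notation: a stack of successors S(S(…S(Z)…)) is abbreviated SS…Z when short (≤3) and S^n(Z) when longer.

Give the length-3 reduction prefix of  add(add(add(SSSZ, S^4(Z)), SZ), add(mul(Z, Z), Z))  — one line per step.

  start: add(add(add(SSSZ, S^4(Z)), SZ), add(mul(Z, Z), Z))
  →1  add(add(S(add(SSZ, S^4(Z))), SZ), add(mul(Z, Z), Z))
  →2  add(S(add(add(SSZ, S^4(Z)), SZ)), add(mul(Z, Z), Z))
  →3  S(add(add(add(SSZ, S^4(Z)), SZ), add(mul(Z, Z), Z)))

Answer: after 3 steps: S(add(add(add(SSZ, S^4(Z)), SZ), add(mul(Z, Z), Z)))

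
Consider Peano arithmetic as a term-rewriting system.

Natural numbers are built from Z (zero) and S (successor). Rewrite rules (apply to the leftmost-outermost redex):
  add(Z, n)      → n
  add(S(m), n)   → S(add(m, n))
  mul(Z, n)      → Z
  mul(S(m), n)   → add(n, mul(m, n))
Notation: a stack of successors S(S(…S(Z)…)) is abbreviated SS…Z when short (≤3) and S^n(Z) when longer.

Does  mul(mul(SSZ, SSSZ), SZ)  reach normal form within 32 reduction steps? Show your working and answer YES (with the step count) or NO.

  start: mul(mul(SSZ, SSSZ), SZ)
  step 1: mul(add(SSSZ, mul(SZ, SSSZ)), SZ)
  step 2: mul(S(add(SSZ, mul(SZ, SSSZ))), SZ)
  step 3: add(SZ, mul(add(SSZ, mul(SZ, SSSZ)), SZ))
  step 4: S(add(Z, mul(add(SSZ, mul(SZ, SSSZ)), SZ)))
  step 5: S(mul(add(SSZ, mul(SZ, SSSZ)), SZ))
  step 6: S(mul(S(add(SZ, mul(SZ, SSSZ))), SZ))
  step 7: S(add(SZ, mul(add(SZ, mul(SZ, SSSZ)), SZ)))
  step 8: S(S(add(Z, mul(add(SZ, mul(SZ, SSSZ)), SZ))))
  step 9: S(S(mul(add(SZ, mul(SZ, SSSZ)), SZ)))
  step 10: S(S(mul(S(add(Z, mul(SZ, SSSZ))), SZ)))
  step 11: S(S(add(SZ, mul(add(Z, mul(SZ, SSSZ)), SZ))))
  step 12: S(S(S(add(Z, mul(add(Z, mul(SZ, SSSZ)), SZ)))))
  step 13: S(S(S(mul(add(Z, mul(SZ, SSSZ)), SZ))))
  step 14: S(S(S(mul(mul(SZ, SSSZ), SZ))))
  step 15: S(S(S(mul(add(SSSZ, mul(Z, SSSZ)), SZ))))
  step 16: S(S(S(mul(S(add(SSZ, mul(Z, SSSZ))), SZ))))
  step 17: S(S(S(add(SZ, mul(add(SSZ, mul(Z, SSSZ)), SZ)))))
  step 18: S(S(S(S(add(Z, mul(add(SSZ, mul(Z, SSSZ)), SZ))))))
  step 19: S(S(S(S(mul(add(SSZ, mul(Z, SSSZ)), SZ)))))
  step 20: S(S(S(S(mul(S(add(SZ, mul(Z, SSSZ))), SZ)))))
  step 21: S(S(S(S(add(SZ, mul(add(SZ, mul(Z, SSSZ)), SZ))))))
  step 22: S(S(S(S(S(add(Z, mul(add(SZ, mul(Z, SSSZ)), SZ)))))))
  step 23: S(S(S(S(S(mul(add(SZ, mul(Z, SSSZ)), SZ))))))
  step 24: S(S(S(S(S(mul(S(add(Z, mul(Z, SSSZ))), SZ))))))
  step 25: S(S(S(S(S(add(SZ, mul(add(Z, mul(Z, SSSZ)), SZ)))))))
  step 26: S(S(S(S(S(S(add(Z, mul(add(Z, mul(Z, SSSZ)), SZ))))))))
  step 27: S(S(S(S(S(S(mul(add(Z, mul(Z, SSSZ)), SZ)))))))
  step 28: S(S(S(S(S(S(mul(mul(Z, SSSZ), SZ)))))))
  step 29: S(S(S(S(S(S(mul(Z, SZ)))))))
  step 30: S^6(Z)

Answer: YES — reaches normal form S^6(Z) in 30 ≤ 32 steps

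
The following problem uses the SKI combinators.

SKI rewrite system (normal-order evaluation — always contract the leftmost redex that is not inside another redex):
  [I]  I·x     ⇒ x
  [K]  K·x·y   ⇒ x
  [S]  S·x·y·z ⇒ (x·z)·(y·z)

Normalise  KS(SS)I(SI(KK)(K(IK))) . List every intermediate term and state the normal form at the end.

Answer: normal form = SIK  (in 5 steps)

Derivation:
  start: KS(SS)I(SI(KK)(K(IK)))
  →1  SI(SI(KK)(K(IK)))
  →2  SI(I(K(IK))(KK(K(IK))))
  →3  SI(K(IK)(KK(K(IK))))
  →4  SI(IK)
  →5  SIK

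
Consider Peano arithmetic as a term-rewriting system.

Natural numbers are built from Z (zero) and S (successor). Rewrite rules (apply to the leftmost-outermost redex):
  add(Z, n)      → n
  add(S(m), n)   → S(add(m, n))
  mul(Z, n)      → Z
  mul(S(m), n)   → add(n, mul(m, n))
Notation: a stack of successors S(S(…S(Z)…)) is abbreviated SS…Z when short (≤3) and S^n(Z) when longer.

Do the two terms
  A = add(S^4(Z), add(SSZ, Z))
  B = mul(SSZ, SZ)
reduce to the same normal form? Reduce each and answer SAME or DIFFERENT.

Term A:
  start: add(S^4(Z), add(SSZ, Z))
  step 1: S(add(SSSZ, add(SSZ, Z)))
  step 2: S(S(add(SSZ, add(SSZ, Z))))
  step 3: S(S(S(add(SZ, add(SSZ, Z)))))
  step 4: S(S(S(S(add(Z, add(SSZ, Z))))))
  step 5: S(S(S(S(add(SSZ, Z)))))
  step 6: S(S(S(S(S(add(SZ, Z))))))
  step 7: S(S(S(S(S(S(add(Z, Z)))))))
  step 8: S^6(Z)

Term B:
  start: mul(SSZ, SZ)
  step 1: add(SZ, mul(SZ, SZ))
  step 2: S(add(Z, mul(SZ, SZ)))
  step 3: S(mul(SZ, SZ))
  step 4: S(add(SZ, mul(Z, SZ)))
  step 5: S(S(add(Z, mul(Z, SZ))))
  step 6: S(S(mul(Z, SZ)))
  step 7: SSZ

Answer: DIFFERENT — A ⇓ S^6(Z), B ⇓ SSZ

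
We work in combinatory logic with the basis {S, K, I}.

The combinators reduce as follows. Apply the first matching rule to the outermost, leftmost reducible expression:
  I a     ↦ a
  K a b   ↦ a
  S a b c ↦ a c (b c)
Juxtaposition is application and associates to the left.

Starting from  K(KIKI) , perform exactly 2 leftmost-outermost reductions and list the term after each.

Answer: after 2 steps: KI

Reduction:
  start: K(KIKI)
  step 1: K(II)
  step 2: KI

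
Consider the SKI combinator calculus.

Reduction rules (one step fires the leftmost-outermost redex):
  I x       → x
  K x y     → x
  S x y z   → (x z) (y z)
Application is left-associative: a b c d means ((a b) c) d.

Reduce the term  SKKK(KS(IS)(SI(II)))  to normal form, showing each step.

Answer: normal form = K(S(SII))  (in 4 steps)

Working:
  start: SKKK(KS(IS)(SI(II)))
  step 1: KK(KK)(KS(IS)(SI(II)))
  step 2: K(KS(IS)(SI(II)))
  step 3: K(S(SI(II)))
  step 4: K(S(SII))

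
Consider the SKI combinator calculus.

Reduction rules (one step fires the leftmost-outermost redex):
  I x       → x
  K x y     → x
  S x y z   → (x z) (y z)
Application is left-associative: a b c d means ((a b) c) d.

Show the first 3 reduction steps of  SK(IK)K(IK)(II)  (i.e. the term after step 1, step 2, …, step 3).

Answer: after 3 steps: IK

Reduction:
  start: SK(IK)K(IK)(II)
  step 1: KK(IKK)(IK)(II)
  step 2: K(IK)(II)
  step 3: IK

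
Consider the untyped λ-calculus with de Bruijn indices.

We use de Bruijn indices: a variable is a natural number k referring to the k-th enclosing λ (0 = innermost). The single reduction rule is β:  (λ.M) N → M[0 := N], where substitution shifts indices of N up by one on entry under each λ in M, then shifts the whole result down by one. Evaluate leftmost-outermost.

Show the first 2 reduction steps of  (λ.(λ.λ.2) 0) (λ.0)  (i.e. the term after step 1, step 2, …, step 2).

Answer: after 2 steps: λ.λ.0

Reduction:
  start: (λ.(λ.λ.2) 0) (λ.0)
  [1] (λ.λ.λ.0) (λ.0)
  [2] λ.λ.0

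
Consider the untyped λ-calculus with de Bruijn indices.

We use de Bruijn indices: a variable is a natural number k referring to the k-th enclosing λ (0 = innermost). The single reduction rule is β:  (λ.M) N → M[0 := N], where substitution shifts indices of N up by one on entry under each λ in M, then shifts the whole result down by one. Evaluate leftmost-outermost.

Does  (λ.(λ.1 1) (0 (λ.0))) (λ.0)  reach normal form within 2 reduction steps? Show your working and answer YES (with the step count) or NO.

Answer: NO — after 2 steps the term is (λ.0) (λ.0), not yet normal

Derivation:
  start: (λ.(λ.1 1) (0 (λ.0))) (λ.0)
  [1] (λ.(λ.0) (λ.0)) ((λ.0) (λ.0))
  [2] (λ.0) (λ.0)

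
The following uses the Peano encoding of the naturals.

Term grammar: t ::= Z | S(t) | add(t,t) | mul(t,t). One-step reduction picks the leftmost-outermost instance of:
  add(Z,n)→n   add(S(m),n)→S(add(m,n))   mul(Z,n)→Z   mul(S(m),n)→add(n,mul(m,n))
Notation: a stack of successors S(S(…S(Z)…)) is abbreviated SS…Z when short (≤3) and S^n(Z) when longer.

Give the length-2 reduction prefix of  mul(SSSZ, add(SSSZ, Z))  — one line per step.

Answer: after 2 steps: add(S(add(SSZ, Z)), mul(SSZ, add(SSSZ, Z)))

Working:
  start: mul(SSSZ, add(SSSZ, Z))
  [1] add(add(SSSZ, Z), mul(SSZ, add(SSSZ, Z)))
  [2] add(S(add(SSZ, Z)), mul(SSZ, add(SSSZ, Z)))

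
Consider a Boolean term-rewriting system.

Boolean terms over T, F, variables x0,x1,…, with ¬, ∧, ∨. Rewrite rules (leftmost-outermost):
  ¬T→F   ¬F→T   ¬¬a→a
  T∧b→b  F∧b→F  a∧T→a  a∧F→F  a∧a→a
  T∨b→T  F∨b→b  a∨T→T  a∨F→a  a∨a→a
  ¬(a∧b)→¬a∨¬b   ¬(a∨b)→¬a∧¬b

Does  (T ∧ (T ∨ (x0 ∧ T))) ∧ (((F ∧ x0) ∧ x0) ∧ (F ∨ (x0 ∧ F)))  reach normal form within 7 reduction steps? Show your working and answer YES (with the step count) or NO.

  start: (T ∧ (T ∨ (x0 ∧ T))) ∧ (((F ∧ x0) ∧ x0) ∧ (F ∨ (x0 ∧ F)))
  [1] (T ∨ (x0 ∧ T)) ∧ (((F ∧ x0) ∧ x0) ∧ (F ∨ (x0 ∧ F)))
  [2] T ∧ (((F ∧ x0) ∧ x0) ∧ (F ∨ (x0 ∧ F)))
  [3] ((F ∧ x0) ∧ x0) ∧ (F ∨ (x0 ∧ F))
  [4] (F ∧ x0) ∧ (F ∨ (x0 ∧ F))
  [5] F ∧ (F ∨ (x0 ∧ F))
  [6] F

Answer: YES — reaches normal form F in 6 ≤ 7 steps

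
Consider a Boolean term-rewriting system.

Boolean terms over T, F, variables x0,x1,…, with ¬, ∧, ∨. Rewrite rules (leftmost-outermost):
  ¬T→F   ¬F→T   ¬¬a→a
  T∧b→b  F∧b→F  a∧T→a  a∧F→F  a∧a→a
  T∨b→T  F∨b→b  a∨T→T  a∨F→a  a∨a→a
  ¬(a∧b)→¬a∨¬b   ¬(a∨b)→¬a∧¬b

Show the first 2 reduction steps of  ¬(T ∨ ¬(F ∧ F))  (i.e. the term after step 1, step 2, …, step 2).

Answer: after 2 steps: F ∧ ¬¬(F ∧ F)

Working:
  start: ¬(T ∨ ¬(F ∧ F))
  →1  ¬T ∧ ¬¬(F ∧ F)
  →2  F ∧ ¬¬(F ∧ F)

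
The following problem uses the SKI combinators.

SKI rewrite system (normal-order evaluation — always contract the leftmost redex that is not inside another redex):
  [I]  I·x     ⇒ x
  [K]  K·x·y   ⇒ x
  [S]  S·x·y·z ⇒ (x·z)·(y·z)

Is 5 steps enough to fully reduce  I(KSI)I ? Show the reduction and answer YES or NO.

  start: I(KSI)I
  step 1: KSII
  step 2: SI

Answer: YES — reaches normal form SI in 2 ≤ 5 steps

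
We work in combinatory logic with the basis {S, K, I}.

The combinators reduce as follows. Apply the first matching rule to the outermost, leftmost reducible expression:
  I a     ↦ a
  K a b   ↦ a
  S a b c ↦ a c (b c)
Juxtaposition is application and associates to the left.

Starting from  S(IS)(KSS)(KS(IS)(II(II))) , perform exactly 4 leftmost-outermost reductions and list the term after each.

  start: S(IS)(KSS)(KS(IS)(II(II)))
  [1] IS(KS(IS)(II(II)))(KSS(KS(IS)(II(II))))
  [2] S(KS(IS)(II(II)))(KSS(KS(IS)(II(II))))
  [3] S(S(II(II)))(KSS(KS(IS)(II(II))))
  [4] S(S(I(II)))(KSS(KS(IS)(II(II))))

Answer: after 4 steps: S(S(I(II)))(KSS(KS(IS)(II(II))))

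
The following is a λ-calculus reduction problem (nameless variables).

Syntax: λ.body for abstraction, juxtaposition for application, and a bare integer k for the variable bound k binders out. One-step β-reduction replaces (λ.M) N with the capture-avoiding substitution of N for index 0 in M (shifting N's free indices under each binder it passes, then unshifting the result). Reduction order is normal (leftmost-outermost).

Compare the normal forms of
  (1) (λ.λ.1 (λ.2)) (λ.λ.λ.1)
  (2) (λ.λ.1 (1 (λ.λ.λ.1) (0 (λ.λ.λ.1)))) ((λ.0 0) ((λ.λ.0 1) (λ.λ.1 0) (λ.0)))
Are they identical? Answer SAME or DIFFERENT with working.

Term A:
  start: (λ.λ.1 (λ.2)) (λ.λ.λ.1)
  [1] λ.(λ.λ.λ.1) (λ.λ.λ.λ.1)
  [2] λ.λ.λ.1

Term B:
  start: (λ.λ.1 (1 (λ.λ.λ.1) (0 (λ.λ.λ.1)))) ((λ.0 0) ((λ.λ.0 1) (λ.λ.1 0) (λ.0)))
  [1] λ.(λ.0 0) ((λ.λ.0 1) (λ.λ.1 0) (λ.0)) ((λ.0 0) ((λ.λ.0 1) (λ.λ.1 0) (λ.0)) (λ.λ.λ.1) (0 (λ.λ.λ.1)))
  [2] λ.(λ.λ.0 1) (λ.λ.1 0) (λ.0) ((λ.λ.0 1) (λ.λ.1 0) (λ.0)) ((λ.0 0) ((λ.λ.0 1) (λ.λ.1 0) (λ.0)) (λ.λ.λ.1) (0 (λ.λ.λ.1)))
  [3] λ.(λ.0 (λ.λ.1 0)) (λ.0) ((λ.λ.0 1) (λ.λ.1 0) (λ.0)) ((λ.0 0) ((λ.λ.0 1) (λ.λ.1 0) (λ.0)) (λ.λ.λ.1) (0 (λ.λ.λ.1)))
  [4] λ.(λ.0) (λ.λ.1 0) ((λ.λ.0 1) (λ.λ.1 0) (λ.0)) ((λ.0 0) ((λ.λ.0 1) (λ.λ.1 0) (λ.0)) (λ.λ.λ.1) (0 (λ.λ.λ.1)))
  [5] λ.(λ.λ.1 0) ((λ.λ.0 1) (λ.λ.1 0) (λ.0)) ((λ.0 0) ((λ.λ.0 1) (λ.λ.1 0) (λ.0)) (λ.λ.λ.1) (0 (λ.λ.λ.1)))
  [6] λ.(λ.(λ.λ.0 1) (λ.λ.1 0) (λ.0) 0) ((λ.0 0) ((λ.λ.0 1) (λ.λ.1 0) (λ.0)) (λ.λ.λ.1) (0 (λ.λ.λ.1)))
  [7] λ.(λ.λ.0 1) (λ.λ.1 0) (λ.0) ((λ.0 0) ((λ.λ.0 1) (λ.λ.1 0) (λ.0)) (λ.λ.λ.1) (0 (λ.λ.λ.1)))
  [8] λ.(λ.0 (λ.λ.1 0)) (λ.0) ((λ.0 0) ((λ.λ.0 1) (λ.λ.1 0) (λ.0)) (λ.λ.λ.1) (0 (λ.λ.λ.1)))
  [9] λ.(λ.0) (λ.λ.1 0) ((λ.0 0) ((λ.λ.0 1) (λ.λ.1 0) (λ.0)) (λ.λ.λ.1) (0 (λ.λ.λ.1)))
  [10] λ.(λ.λ.1 0) ((λ.0 0) ((λ.λ.0 1) (λ.λ.1 0) (λ.0)) (λ.λ.λ.1) (0 (λ.λ.λ.1)))
  [11] λ.λ.(λ.0 0) ((λ.λ.0 1) (λ.λ.1 0) (λ.0)) (λ.λ.λ.1) (1 (λ.λ.λ.1)) 0
  [12] λ.λ.(λ.λ.0 1) (λ.λ.1 0) (λ.0) ((λ.λ.0 1) (λ.λ.1 0) (λ.0)) (λ.λ.λ.1) (1 (λ.λ.λ.1)) 0
  [13] λ.λ.(λ.0 (λ.λ.1 0)) (λ.0) ((λ.λ.0 1) (λ.λ.1 0) (λ.0)) (λ.λ.λ.1) (1 (λ.λ.λ.1)) 0
  [14] λ.λ.(λ.0) (λ.λ.1 0) ((λ.λ.0 1) (λ.λ.1 0) (λ.0)) (λ.λ.λ.1) (1 (λ.λ.λ.1)) 0
  [15] λ.λ.(λ.λ.1 0) ((λ.λ.0 1) (λ.λ.1 0) (λ.0)) (λ.λ.λ.1) (1 (λ.λ.λ.1)) 0
  [16] λ.λ.(λ.(λ.λ.0 1) (λ.λ.1 0) (λ.0) 0) (λ.λ.λ.1) (1 (λ.λ.λ.1)) 0
  [17] λ.λ.(λ.λ.0 1) (λ.λ.1 0) (λ.0) (λ.λ.λ.1) (1 (λ.λ.λ.1)) 0
  [18] λ.λ.(λ.0 (λ.λ.1 0)) (λ.0) (λ.λ.λ.1) (1 (λ.λ.λ.1)) 0
  [19] λ.λ.(λ.0) (λ.λ.1 0) (λ.λ.λ.1) (1 (λ.λ.λ.1)) 0
  [20] λ.λ.(λ.λ.1 0) (λ.λ.λ.1) (1 (λ.λ.λ.1)) 0
  [21] λ.λ.(λ.(λ.λ.λ.1) 0) (1 (λ.λ.λ.1)) 0
  [22] λ.λ.(λ.λ.λ.1) (1 (λ.λ.λ.1)) 0
  [23] λ.λ.(λ.λ.1) 0
  [24] λ.λ.λ.1

Answer: SAME — A ⇓ λ.λ.λ.1, B ⇓ λ.λ.λ.1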